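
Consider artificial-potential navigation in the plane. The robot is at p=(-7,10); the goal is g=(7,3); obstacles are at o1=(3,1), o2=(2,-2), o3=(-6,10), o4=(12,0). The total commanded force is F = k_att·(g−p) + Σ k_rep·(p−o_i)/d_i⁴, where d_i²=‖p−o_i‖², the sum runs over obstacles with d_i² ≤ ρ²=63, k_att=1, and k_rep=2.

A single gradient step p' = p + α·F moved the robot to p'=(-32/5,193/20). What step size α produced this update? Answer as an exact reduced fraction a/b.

F_att = 1·(g−p) = 1·(14,-7) = (14.0000,-7.0000)
o1: d²=181 > ρ²=63 → inactive
o2: d²=225 > ρ²=63 → inactive
o3: d²=1 ≤ ρ²=63; F_rep = 2·(-1,0)/1² = (-2.0000,0.0000)
o4: d²=461 > ρ²=63 → inactive
F = F_att + ΣF_rep = (12.0000,-7.0000)
Δp = p'−p = (0.6000,-0.3500); α = Δx/Fx = (3/5) / (12) = 1/20
check: Δy/Fy = (-7/20) / (-7) = 1/20 ✓

α = 1/20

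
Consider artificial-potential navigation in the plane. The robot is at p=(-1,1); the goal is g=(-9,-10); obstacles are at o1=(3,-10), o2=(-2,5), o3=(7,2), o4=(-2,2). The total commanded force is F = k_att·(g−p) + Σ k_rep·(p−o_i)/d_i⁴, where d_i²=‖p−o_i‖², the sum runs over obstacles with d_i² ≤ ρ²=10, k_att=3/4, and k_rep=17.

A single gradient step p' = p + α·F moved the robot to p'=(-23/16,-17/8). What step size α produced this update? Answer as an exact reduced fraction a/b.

F_att = 3/4·(g−p) = 3/4·(-8,-11) = (-6.0000,-8.2500)
o1: d²=137 > ρ²=10 → inactive
o2: d²=17 > ρ²=10 → inactive
o3: d²=65 > ρ²=10 → inactive
o4: d²=2 ≤ ρ²=10; F_rep = 17·(1,-1)/2² = (4.2500,-4.2500)
F = F_att + ΣF_rep = (-1.7500,-12.5000)
Δp = p'−p = (-0.4375,-3.1250); α = Δx/Fx = (-7/16) / (-7/4) = 1/4
check: Δy/Fy = (-25/8) / (-25/2) = 1/4 ✓

α = 1/4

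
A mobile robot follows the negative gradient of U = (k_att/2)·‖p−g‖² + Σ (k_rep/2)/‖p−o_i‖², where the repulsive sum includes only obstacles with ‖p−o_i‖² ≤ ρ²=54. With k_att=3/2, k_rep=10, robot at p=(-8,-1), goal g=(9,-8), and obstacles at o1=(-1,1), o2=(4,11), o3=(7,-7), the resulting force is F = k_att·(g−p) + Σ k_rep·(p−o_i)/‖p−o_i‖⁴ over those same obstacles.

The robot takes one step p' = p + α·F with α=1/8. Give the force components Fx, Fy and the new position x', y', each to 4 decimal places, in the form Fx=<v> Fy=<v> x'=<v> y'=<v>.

Fx=25.4751 Fy=-10.5071 x'=-4.8156 y'=-2.3134

F_att = 3/2·(g−p) = 3/2·(17,-7) = (25.5000,-10.5000)
o1: d²=53 ≤ ρ²=54; F_rep = 10·(-7,-2)/53² = (-0.0249,-0.0071)
o2: d²=288 > ρ²=54 → inactive
o3: d²=261 > ρ²=54 → inactive
F = F_att + ΣF_rep = (25.4751,-10.5071)
p' = p + 1/8·F = (-4.8156,-2.3134)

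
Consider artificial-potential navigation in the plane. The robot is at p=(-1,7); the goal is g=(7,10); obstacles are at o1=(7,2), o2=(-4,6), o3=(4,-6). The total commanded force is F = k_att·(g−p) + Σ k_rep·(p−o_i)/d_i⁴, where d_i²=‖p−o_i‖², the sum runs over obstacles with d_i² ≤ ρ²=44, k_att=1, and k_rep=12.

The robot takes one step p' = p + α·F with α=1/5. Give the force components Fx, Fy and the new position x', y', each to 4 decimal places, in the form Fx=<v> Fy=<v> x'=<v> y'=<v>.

Fx=8.3600 Fy=3.1200 x'=0.6720 y'=7.6240

F_att = 1·(g−p) = 1·(8,3) = (8.0000,3.0000)
o1: d²=89 > ρ²=44 → inactive
o2: d²=10 ≤ ρ²=44; F_rep = 12·(3,1)/10² = (0.3600,0.1200)
o3: d²=194 > ρ²=44 → inactive
F = F_att + ΣF_rep = (8.3600,3.1200)
p' = p + 1/5·F = (0.6720,7.6240)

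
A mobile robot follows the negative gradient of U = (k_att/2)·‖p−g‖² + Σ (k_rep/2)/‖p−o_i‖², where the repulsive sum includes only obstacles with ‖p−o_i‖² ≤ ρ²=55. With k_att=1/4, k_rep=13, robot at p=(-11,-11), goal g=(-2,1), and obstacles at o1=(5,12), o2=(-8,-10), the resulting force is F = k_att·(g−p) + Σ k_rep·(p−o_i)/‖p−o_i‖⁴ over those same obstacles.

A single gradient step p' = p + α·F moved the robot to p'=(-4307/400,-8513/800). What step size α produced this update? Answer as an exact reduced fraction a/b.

α = 1/8

F_att = 1/4·(g−p) = 1/4·(9,12) = (2.2500,3.0000)
o1: d²=785 > ρ²=55 → inactive
o2: d²=10 ≤ ρ²=55; F_rep = 13·(-3,-1)/10² = (-0.3900,-0.1300)
F = F_att + ΣF_rep = (1.8600,2.8700)
Δp = p'−p = (0.2325,0.3588); α = Δx/Fx = (93/400) / (93/50) = 1/8
check: Δy/Fy = (287/800) / (287/100) = 1/8 ✓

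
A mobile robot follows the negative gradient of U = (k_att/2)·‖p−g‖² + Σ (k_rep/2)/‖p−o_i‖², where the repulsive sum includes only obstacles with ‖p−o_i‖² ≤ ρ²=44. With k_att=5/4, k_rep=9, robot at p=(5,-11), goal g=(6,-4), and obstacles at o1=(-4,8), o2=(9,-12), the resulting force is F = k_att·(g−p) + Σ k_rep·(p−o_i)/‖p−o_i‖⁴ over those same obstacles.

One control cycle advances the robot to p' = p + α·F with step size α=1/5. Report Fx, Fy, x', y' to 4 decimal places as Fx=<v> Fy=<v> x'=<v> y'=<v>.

F_att = 5/4·(g−p) = 5/4·(1,7) = (1.2500,8.7500)
o1: d²=442 > ρ²=44 → inactive
o2: d²=17 ≤ ρ²=44; F_rep = 9·(-4,1)/17² = (-0.1246,0.0311)
F = F_att + ΣF_rep = (1.1254,8.7811)
p' = p + 1/5·F = (5.2251,-9.2438)

Fx=1.1254 Fy=8.7811 x'=5.2251 y'=-9.2438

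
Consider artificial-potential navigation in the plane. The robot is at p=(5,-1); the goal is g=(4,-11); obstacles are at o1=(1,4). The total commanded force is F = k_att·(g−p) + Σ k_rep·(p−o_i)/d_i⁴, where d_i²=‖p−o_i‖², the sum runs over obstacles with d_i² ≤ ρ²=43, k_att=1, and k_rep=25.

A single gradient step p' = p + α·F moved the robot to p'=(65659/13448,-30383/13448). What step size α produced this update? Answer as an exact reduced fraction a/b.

F_att = 1·(g−p) = 1·(-1,-10) = (-1.0000,-10.0000)
o1: d²=41 ≤ ρ²=43; F_rep = 25·(4,-5)/41² = (0.0595,-0.0744)
F = F_att + ΣF_rep = (-0.9405,-10.0744)
Δp = p'−p = (-0.1176,-1.2593); α = Δx/Fx = (-1581/13448) / (-1581/1681) = 1/8
check: Δy/Fy = (-16935/13448) / (-16935/1681) = 1/8 ✓

α = 1/8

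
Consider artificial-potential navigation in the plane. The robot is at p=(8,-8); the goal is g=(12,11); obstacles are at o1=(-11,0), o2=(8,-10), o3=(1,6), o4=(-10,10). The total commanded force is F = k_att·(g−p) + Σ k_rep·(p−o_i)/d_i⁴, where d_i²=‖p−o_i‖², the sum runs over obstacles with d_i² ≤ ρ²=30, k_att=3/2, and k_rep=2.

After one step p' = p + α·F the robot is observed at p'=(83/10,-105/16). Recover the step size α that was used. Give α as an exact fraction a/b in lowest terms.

α = 1/20

F_att = 3/2·(g−p) = 3/2·(4,19) = (6.0000,28.5000)
o1: d²=425 > ρ²=30 → inactive
o2: d²=4 ≤ ρ²=30; F_rep = 2·(0,2)/4² = (0.0000,0.2500)
o3: d²=245 > ρ²=30 → inactive
o4: d²=648 > ρ²=30 → inactive
F = F_att + ΣF_rep = (6.0000,28.7500)
Δp = p'−p = (0.3000,1.4375); α = Δx/Fx = (3/10) / (6) = 1/20
check: Δy/Fy = (23/16) / (115/4) = 1/20 ✓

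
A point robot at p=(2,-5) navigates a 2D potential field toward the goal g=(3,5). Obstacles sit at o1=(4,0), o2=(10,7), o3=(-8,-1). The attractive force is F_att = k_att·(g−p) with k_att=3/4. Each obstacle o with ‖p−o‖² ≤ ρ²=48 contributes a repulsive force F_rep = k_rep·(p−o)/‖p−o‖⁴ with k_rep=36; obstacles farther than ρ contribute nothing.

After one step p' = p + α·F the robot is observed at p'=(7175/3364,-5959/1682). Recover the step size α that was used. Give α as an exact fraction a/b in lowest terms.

F_att = 3/4·(g−p) = 3/4·(1,10) = (0.7500,7.5000)
o1: d²=29 ≤ ρ²=48; F_rep = 36·(-2,-5)/29² = (-0.0856,-0.2140)
o2: d²=208 > ρ²=48 → inactive
o3: d²=116 > ρ²=48 → inactive
F = F_att + ΣF_rep = (0.6644,7.2860)
Δp = p'−p = (0.1329,1.4572); α = Δx/Fx = (447/3364) / (2235/3364) = 1/5
check: Δy/Fy = (2451/1682) / (12255/1682) = 1/5 ✓

α = 1/5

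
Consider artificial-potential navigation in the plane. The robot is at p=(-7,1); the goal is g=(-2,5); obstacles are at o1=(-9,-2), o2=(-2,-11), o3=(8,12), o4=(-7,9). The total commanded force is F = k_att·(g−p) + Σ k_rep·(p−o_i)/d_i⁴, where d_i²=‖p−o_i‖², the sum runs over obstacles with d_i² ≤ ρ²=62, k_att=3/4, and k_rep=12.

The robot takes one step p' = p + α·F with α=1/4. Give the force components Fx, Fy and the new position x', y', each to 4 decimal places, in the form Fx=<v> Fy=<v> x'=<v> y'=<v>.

Fx=3.8920 Fy=3.2130 x'=-6.0270 y'=1.8033

F_att = 3/4·(g−p) = 3/4·(5,4) = (3.7500,3.0000)
o1: d²=13 ≤ ρ²=62; F_rep = 12·(2,3)/13² = (0.1420,0.2130)
o2: d²=169 > ρ²=62 → inactive
o3: d²=346 > ρ²=62 → inactive
o4: d²=64 > ρ²=62 → inactive
F = F_att + ΣF_rep = (3.8920,3.2130)
p' = p + 1/4·F = (-6.0270,1.8033)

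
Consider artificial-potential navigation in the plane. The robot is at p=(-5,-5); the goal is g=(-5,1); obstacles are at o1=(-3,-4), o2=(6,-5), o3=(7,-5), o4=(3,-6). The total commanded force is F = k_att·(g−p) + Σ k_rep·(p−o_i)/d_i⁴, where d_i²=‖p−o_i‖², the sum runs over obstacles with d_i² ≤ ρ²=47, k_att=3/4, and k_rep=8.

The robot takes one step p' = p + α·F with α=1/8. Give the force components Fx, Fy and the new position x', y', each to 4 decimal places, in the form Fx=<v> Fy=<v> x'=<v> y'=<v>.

Fx=-0.6400 Fy=4.1800 x'=-5.0800 y'=-4.4775

F_att = 3/4·(g−p) = 3/4·(0,6) = (0.0000,4.5000)
o1: d²=5 ≤ ρ²=47; F_rep = 8·(-2,-1)/5² = (-0.6400,-0.3200)
o2: d²=121 > ρ²=47 → inactive
o3: d²=144 > ρ²=47 → inactive
o4: d²=65 > ρ²=47 → inactive
F = F_att + ΣF_rep = (-0.6400,4.1800)
p' = p + 1/8·F = (-5.0800,-4.4775)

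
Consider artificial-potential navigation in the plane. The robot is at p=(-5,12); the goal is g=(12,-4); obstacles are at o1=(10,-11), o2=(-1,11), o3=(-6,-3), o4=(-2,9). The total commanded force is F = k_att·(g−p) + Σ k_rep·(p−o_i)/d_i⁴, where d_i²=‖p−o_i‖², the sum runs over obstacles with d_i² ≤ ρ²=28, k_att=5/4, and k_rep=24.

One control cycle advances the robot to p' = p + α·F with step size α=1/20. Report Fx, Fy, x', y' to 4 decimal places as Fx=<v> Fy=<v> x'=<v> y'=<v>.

F_att = 5/4·(g−p) = 5/4·(17,-16) = (21.2500,-20.0000)
o1: d²=754 > ρ²=28 → inactive
o2: d²=17 ≤ ρ²=28; F_rep = 24·(-4,1)/17² = (-0.3322,0.0830)
o3: d²=226 > ρ²=28 → inactive
o4: d²=18 ≤ ρ²=28; F_rep = 24·(-3,3)/18² = (-0.2222,0.2222)
F = F_att + ΣF_rep = (20.6956,-19.6947)
p' = p + 1/20·F = (-3.9652,11.0153)

Fx=20.6956 Fy=-19.6947 x'=-3.9652 y'=11.0153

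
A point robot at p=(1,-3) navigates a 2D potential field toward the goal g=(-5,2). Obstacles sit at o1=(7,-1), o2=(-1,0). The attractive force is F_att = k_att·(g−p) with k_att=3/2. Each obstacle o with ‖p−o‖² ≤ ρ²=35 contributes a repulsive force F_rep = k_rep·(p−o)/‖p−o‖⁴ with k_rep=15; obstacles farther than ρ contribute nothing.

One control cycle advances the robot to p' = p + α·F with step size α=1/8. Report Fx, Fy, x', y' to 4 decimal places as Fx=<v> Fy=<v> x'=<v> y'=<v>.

Fx=-8.8225 Fy=7.2337 x'=-0.1028 y'=-2.0958

F_att = 3/2·(g−p) = 3/2·(-6,5) = (-9.0000,7.5000)
o1: d²=40 > ρ²=35 → inactive
o2: d²=13 ≤ ρ²=35; F_rep = 15·(2,-3)/13² = (0.1775,-0.2663)
F = F_att + ΣF_rep = (-8.8225,7.2337)
p' = p + 1/8·F = (-0.1028,-2.0958)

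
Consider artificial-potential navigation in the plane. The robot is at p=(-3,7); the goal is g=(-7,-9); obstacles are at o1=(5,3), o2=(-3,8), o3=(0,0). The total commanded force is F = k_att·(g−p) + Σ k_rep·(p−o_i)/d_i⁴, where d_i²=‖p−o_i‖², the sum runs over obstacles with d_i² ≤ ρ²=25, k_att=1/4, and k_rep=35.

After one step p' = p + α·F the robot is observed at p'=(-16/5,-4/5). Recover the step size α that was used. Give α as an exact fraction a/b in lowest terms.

α = 1/5

F_att = 1/4·(g−p) = 1/4·(-4,-16) = (-1.0000,-4.0000)
o1: d²=80 > ρ²=25 → inactive
o2: d²=1 ≤ ρ²=25; F_rep = 35·(0,-1)/1² = (0.0000,-35.0000)
o3: d²=58 > ρ²=25 → inactive
F = F_att + ΣF_rep = (-1.0000,-39.0000)
Δp = p'−p = (-0.2000,-7.8000); α = Δx/Fx = (-1/5) / (-1) = 1/5
check: Δy/Fy = (-39/5) / (-39) = 1/5 ✓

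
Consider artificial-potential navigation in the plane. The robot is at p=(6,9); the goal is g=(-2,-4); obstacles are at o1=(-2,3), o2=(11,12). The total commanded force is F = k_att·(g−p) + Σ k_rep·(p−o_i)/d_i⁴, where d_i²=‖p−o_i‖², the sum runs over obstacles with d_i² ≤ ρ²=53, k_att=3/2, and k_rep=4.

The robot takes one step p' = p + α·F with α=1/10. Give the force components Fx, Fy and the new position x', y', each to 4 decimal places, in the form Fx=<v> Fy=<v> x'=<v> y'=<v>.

Fx=-12.0173 Fy=-19.5104 x'=4.7983 y'=7.0490

F_att = 3/2·(g−p) = 3/2·(-8,-13) = (-12.0000,-19.5000)
o1: d²=100 > ρ²=53 → inactive
o2: d²=34 ≤ ρ²=53; F_rep = 4·(-5,-3)/34² = (-0.0173,-0.0104)
F = F_att + ΣF_rep = (-12.0173,-19.5104)
p' = p + 1/10·F = (4.7983,7.0490)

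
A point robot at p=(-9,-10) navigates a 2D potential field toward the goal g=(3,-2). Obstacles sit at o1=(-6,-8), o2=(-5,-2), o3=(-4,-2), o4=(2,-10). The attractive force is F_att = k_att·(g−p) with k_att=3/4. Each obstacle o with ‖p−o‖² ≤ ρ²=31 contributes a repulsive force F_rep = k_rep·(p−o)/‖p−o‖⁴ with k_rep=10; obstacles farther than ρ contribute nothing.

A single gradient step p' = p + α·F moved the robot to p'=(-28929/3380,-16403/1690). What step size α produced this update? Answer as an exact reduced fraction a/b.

F_att = 3/4·(g−p) = 3/4·(12,8) = (9.0000,6.0000)
o1: d²=13 ≤ ρ²=31; F_rep = 10·(-3,-2)/13² = (-0.1775,-0.1183)
o2: d²=80 > ρ²=31 → inactive
o3: d²=89 > ρ²=31 → inactive
o4: d²=121 > ρ²=31 → inactive
F = F_att + ΣF_rep = (8.8225,5.8817)
Δp = p'−p = (0.4411,0.2941); α = Δx/Fx = (1491/3380) / (1491/169) = 1/20
check: Δy/Fy = (497/1690) / (994/169) = 1/20 ✓

α = 1/20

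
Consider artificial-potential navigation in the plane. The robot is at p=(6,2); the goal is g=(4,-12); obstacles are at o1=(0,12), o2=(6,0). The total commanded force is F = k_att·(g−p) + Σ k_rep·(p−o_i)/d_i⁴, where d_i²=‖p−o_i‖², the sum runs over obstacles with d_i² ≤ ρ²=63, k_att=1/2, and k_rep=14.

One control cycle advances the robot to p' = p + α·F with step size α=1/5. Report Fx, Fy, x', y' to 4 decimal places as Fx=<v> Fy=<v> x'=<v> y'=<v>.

Fx=-1.0000 Fy=-5.2500 x'=5.8000 y'=0.9500

F_att = 1/2·(g−p) = 1/2·(-2,-14) = (-1.0000,-7.0000)
o1: d²=136 > ρ²=63 → inactive
o2: d²=4 ≤ ρ²=63; F_rep = 14·(0,2)/4² = (0.0000,1.7500)
F = F_att + ΣF_rep = (-1.0000,-5.2500)
p' = p + 1/5·F = (5.8000,0.9500)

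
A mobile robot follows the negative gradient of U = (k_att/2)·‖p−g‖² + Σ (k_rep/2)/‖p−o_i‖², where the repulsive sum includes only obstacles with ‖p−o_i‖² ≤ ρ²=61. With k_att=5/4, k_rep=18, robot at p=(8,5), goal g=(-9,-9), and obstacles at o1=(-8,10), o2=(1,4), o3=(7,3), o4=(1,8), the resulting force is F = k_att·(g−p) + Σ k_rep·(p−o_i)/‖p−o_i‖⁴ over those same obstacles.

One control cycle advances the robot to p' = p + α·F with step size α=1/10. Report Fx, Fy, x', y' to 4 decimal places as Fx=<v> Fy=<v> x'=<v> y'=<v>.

Fx=-20.4421 Fy=-16.0689 x'=5.9558 y'=3.3931

F_att = 5/4·(g−p) = 5/4·(-17,-14) = (-21.2500,-17.5000)
o1: d²=281 > ρ²=61 → inactive
o2: d²=50 ≤ ρ²=61; F_rep = 18·(7,1)/50² = (0.0504,0.0072)
o3: d²=5 ≤ ρ²=61; F_rep = 18·(1,2)/5² = (0.7200,1.4400)
o4: d²=58 ≤ ρ²=61; F_rep = 18·(7,-3)/58² = (0.0375,-0.0161)
F = F_att + ΣF_rep = (-20.4421,-16.0689)
p' = p + 1/10·F = (5.9558,3.3931)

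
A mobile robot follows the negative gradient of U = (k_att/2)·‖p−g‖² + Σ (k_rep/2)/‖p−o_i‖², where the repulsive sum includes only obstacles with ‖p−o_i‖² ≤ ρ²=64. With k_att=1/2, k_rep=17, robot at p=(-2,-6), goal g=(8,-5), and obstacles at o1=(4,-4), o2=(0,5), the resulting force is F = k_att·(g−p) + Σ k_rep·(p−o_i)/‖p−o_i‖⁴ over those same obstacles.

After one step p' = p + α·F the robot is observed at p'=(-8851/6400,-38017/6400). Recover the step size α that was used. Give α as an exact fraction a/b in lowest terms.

F_att = 1/2·(g−p) = 1/2·(10,1) = (5.0000,0.5000)
o1: d²=40 ≤ ρ²=64; F_rep = 17·(-6,-2)/40² = (-0.0638,-0.0213)
o2: d²=125 > ρ²=64 → inactive
F = F_att + ΣF_rep = (4.9363,0.4788)
Δp = p'−p = (0.6170,0.0598); α = Δx/Fx = (3949/6400) / (3949/800) = 1/8
check: Δy/Fy = (383/6400) / (383/800) = 1/8 ✓

α = 1/8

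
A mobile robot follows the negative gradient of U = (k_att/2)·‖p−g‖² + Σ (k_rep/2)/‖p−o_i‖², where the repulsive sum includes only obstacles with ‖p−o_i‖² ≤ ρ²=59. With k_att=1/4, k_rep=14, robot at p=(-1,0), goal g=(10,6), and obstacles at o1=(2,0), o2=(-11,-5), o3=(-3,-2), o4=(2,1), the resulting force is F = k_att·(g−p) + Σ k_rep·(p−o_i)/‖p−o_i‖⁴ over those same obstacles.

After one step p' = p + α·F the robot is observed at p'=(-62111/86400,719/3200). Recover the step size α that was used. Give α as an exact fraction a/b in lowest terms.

α = 1/8

F_att = 1/4·(g−p) = 1/4·(11,6) = (2.7500,1.5000)
o1: d²=9 ≤ ρ²=59; F_rep = 14·(-3,0)/9² = (-0.5185,0.0000)
o2: d²=125 > ρ²=59 → inactive
o3: d²=8 ≤ ρ²=59; F_rep = 14·(2,2)/8² = (0.4375,0.4375)
o4: d²=10 ≤ ρ²=59; F_rep = 14·(-3,-1)/10² = (-0.4200,-0.1400)
F = F_att + ΣF_rep = (2.2490,1.7975)
Δp = p'−p = (0.2811,0.2247); α = Δx/Fx = (24289/86400) / (24289/10800) = 1/8
check: Δy/Fy = (719/3200) / (719/400) = 1/8 ✓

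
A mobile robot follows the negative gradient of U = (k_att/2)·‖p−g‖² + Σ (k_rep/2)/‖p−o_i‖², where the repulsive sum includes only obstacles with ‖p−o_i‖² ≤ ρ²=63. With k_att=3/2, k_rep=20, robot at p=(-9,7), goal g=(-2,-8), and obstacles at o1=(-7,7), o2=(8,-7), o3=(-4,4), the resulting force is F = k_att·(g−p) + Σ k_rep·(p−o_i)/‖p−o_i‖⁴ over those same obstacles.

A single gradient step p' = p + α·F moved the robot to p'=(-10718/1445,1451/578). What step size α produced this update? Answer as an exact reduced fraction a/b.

F_att = 3/2·(g−p) = 3/2·(7,-15) = (10.5000,-22.5000)
o1: d²=4 ≤ ρ²=63; F_rep = 20·(-2,0)/4² = (-2.5000,0.0000)
o2: d²=485 > ρ²=63 → inactive
o3: d²=34 ≤ ρ²=63; F_rep = 20·(-5,3)/34² = (-0.0865,0.0519)
F = F_att + ΣF_rep = (7.9135,-22.4481)
Δp = p'−p = (1.5827,-4.4896); α = Δx/Fx = (2287/1445) / (2287/289) = 1/5
check: Δy/Fy = (-2595/578) / (-12975/578) = 1/5 ✓

α = 1/5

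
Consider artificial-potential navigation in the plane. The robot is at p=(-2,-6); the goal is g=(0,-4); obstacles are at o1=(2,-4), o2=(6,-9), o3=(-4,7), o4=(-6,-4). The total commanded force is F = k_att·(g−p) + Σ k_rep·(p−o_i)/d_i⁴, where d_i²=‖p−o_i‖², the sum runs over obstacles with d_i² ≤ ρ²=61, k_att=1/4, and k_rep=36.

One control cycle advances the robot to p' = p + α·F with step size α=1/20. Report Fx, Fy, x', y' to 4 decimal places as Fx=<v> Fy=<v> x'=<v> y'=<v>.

Fx=0.5000 Fy=0.1400 x'=-1.9750 y'=-5.9930

F_att = 1/4·(g−p) = 1/4·(2,2) = (0.5000,0.5000)
o1: d²=20 ≤ ρ²=61; F_rep = 36·(-4,-2)/20² = (-0.3600,-0.1800)
o2: d²=73 > ρ²=61 → inactive
o3: d²=173 > ρ²=61 → inactive
o4: d²=20 ≤ ρ²=61; F_rep = 36·(4,-2)/20² = (0.3600,-0.1800)
F = F_att + ΣF_rep = (0.5000,0.1400)
p' = p + 1/20·F = (-1.9750,-5.9930)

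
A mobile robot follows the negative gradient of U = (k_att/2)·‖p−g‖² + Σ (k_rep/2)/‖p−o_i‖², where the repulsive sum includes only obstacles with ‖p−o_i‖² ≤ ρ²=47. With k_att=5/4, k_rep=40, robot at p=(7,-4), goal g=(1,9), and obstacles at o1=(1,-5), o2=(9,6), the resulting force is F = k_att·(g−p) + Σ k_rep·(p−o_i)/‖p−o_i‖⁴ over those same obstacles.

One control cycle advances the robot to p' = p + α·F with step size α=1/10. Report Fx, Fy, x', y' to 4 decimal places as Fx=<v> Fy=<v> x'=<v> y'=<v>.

F_att = 5/4·(g−p) = 5/4·(-6,13) = (-7.5000,16.2500)
o1: d²=37 ≤ ρ²=47; F_rep = 40·(6,1)/37² = (0.1753,0.0292)
o2: d²=104 > ρ²=47 → inactive
F = F_att + ΣF_rep = (-7.3247,16.2792)
p' = p + 1/10·F = (6.2675,-2.3721)

Fx=-7.3247 Fy=16.2792 x'=6.2675 y'=-2.3721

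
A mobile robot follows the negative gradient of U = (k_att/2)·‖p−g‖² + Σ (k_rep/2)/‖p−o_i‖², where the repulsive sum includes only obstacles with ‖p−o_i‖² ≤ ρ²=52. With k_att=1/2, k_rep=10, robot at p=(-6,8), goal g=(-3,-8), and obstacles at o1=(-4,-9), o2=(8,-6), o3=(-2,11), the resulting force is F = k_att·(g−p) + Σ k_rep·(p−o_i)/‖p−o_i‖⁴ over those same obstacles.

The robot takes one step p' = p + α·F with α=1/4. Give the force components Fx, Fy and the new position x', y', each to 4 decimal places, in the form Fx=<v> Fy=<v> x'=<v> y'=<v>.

Fx=1.4360 Fy=-8.0480 x'=-5.6410 y'=5.9880

F_att = 1/2·(g−p) = 1/2·(3,-16) = (1.5000,-8.0000)
o1: d²=293 > ρ²=52 → inactive
o2: d²=392 > ρ²=52 → inactive
o3: d²=25 ≤ ρ²=52; F_rep = 10·(-4,-3)/25² = (-0.0640,-0.0480)
F = F_att + ΣF_rep = (1.4360,-8.0480)
p' = p + 1/4·F = (-5.6410,5.9880)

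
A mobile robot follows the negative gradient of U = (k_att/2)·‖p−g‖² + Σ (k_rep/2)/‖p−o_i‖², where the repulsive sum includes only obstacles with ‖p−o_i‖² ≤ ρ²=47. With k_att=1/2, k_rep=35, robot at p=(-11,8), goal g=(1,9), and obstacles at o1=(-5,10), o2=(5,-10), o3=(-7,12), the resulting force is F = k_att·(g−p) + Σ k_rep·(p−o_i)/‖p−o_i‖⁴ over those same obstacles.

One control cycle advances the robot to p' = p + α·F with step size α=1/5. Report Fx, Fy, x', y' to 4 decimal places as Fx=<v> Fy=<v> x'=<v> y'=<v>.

Fx=5.7320 Fy=0.3195 x'=-9.8536 y'=8.0639

F_att = 1/2·(g−p) = 1/2·(12,1) = (6.0000,0.5000)
o1: d²=40 ≤ ρ²=47; F_rep = 35·(-6,-2)/40² = (-0.1313,-0.0437)
o2: d²=580 > ρ²=47 → inactive
o3: d²=32 ≤ ρ²=47; F_rep = 35·(-4,-4)/32² = (-0.1367,-0.1367)
F = F_att + ΣF_rep = (5.7320,0.3195)
p' = p + 1/5·F = (-9.8536,8.0639)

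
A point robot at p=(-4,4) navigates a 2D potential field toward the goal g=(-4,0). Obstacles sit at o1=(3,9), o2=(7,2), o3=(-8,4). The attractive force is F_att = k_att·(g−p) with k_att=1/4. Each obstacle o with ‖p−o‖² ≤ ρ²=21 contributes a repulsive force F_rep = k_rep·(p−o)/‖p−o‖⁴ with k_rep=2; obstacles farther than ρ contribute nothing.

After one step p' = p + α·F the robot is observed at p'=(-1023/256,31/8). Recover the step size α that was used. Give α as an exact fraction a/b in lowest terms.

α = 1/8

F_att = 1/4·(g−p) = 1/4·(0,-4) = (0.0000,-1.0000)
o1: d²=74 > ρ²=21 → inactive
o2: d²=125 > ρ²=21 → inactive
o3: d²=16 ≤ ρ²=21; F_rep = 2·(4,0)/16² = (0.0312,0.0000)
F = F_att + ΣF_rep = (0.0312,-1.0000)
Δp = p'−p = (0.0039,-0.1250); α = Δx/Fx = (1/256) / (1/32) = 1/8
check: Δy/Fy = (-1/8) / (-1) = 1/8 ✓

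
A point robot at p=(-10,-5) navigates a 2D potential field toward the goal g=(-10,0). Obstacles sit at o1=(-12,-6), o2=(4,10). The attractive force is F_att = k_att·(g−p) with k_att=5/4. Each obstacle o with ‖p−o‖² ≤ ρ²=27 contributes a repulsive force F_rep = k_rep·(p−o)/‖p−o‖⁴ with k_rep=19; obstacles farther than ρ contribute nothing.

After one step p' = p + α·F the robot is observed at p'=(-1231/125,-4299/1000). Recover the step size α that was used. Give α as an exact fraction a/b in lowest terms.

F_att = 5/4·(g−p) = 5/4·(0,5) = (0.0000,6.2500)
o1: d²=5 ≤ ρ²=27; F_rep = 19·(2,1)/5² = (1.5200,0.7600)
o2: d²=421 > ρ²=27 → inactive
F = F_att + ΣF_rep = (1.5200,7.0100)
Δp = p'−p = (0.1520,0.7010); α = Δx/Fx = (19/125) / (38/25) = 1/10
check: Δy/Fy = (701/1000) / (701/100) = 1/10 ✓

α = 1/10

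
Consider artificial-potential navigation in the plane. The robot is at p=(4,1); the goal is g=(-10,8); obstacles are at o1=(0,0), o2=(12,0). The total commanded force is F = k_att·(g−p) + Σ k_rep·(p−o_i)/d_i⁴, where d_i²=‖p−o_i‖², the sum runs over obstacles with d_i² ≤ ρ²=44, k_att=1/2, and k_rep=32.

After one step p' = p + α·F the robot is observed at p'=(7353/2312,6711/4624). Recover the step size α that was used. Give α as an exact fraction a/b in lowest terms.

F_att = 1/2·(g−p) = 1/2·(-14,7) = (-7.0000,3.5000)
o1: d²=17 ≤ ρ²=44; F_rep = 32·(4,1)/17² = (0.4429,0.1107)
o2: d²=65 > ρ²=44 → inactive
F = F_att + ΣF_rep = (-6.5571,3.6107)
Δp = p'−p = (-0.8196,0.4513); α = Δx/Fx = (-1895/2312) / (-1895/289) = 1/8
check: Δy/Fy = (2087/4624) / (2087/578) = 1/8 ✓

α = 1/8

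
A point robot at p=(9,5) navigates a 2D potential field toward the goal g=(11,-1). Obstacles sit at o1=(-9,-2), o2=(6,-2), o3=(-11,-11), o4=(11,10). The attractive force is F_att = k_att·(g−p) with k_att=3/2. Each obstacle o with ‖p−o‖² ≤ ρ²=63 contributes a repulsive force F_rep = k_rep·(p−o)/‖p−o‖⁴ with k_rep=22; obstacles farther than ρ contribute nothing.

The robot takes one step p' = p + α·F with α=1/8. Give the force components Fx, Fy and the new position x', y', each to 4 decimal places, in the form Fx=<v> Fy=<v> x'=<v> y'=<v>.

F_att = 3/2·(g−p) = 3/2·(2,-6) = (3.0000,-9.0000)
o1: d²=373 > ρ²=63 → inactive
o2: d²=58 ≤ ρ²=63; F_rep = 22·(3,7)/58² = (0.0196,0.0458)
o3: d²=656 > ρ²=63 → inactive
o4: d²=29 ≤ ρ²=63; F_rep = 22·(-2,-5)/29² = (-0.0523,-0.1308)
F = F_att + ΣF_rep = (2.9673,-9.0850)
p' = p + 1/8·F = (9.3709,3.8644)

Fx=2.9673 Fy=-9.0850 x'=9.3709 y'=3.8644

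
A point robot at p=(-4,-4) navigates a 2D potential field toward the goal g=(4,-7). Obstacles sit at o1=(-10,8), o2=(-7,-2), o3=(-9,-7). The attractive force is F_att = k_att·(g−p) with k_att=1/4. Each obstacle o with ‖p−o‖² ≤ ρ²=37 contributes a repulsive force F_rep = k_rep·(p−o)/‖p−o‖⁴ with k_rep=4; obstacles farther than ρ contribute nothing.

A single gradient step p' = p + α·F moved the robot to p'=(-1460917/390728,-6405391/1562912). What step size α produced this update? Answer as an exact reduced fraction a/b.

F_att = 1/4·(g−p) = 1/4·(8,-3) = (2.0000,-0.7500)
o1: d²=180 > ρ²=37 → inactive
o2: d²=13 ≤ ρ²=37; F_rep = 4·(3,-2)/13² = (0.0710,-0.0473)
o3: d²=34 ≤ ρ²=37; F_rep = 4·(5,3)/34² = (0.0173,0.0104)
F = F_att + ΣF_rep = (2.0883,-0.7870)
Δp = p'−p = (0.2610,-0.0984); α = Δx/Fx = (101995/390728) / (101995/48841) = 1/8
check: Δy/Fy = (-153743/1562912) / (-153743/195364) = 1/8 ✓

α = 1/8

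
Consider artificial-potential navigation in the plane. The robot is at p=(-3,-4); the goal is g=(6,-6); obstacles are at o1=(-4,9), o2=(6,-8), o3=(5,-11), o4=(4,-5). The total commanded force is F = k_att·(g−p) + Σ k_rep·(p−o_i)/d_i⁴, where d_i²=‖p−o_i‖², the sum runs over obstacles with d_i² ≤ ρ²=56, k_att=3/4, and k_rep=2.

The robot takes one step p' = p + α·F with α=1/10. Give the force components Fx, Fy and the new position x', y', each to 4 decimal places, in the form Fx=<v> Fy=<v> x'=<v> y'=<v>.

Fx=6.7444 Fy=-1.4992 x'=-2.3256 y'=-4.1499

F_att = 3/4·(g−p) = 3/4·(9,-2) = (6.7500,-1.5000)
o1: d²=170 > ρ²=56 → inactive
o2: d²=97 > ρ²=56 → inactive
o3: d²=113 > ρ²=56 → inactive
o4: d²=50 ≤ ρ²=56; F_rep = 2·(-7,1)/50² = (-0.0056,0.0008)
F = F_att + ΣF_rep = (6.7444,-1.4992)
p' = p + 1/10·F = (-2.3256,-4.1499)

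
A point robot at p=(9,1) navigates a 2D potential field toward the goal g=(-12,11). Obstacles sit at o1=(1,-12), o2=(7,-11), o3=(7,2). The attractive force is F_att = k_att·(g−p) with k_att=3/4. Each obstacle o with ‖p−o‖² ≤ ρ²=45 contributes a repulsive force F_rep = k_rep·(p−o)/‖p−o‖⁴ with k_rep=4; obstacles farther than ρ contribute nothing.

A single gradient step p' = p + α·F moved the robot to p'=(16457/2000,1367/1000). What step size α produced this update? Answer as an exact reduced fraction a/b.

F_att = 3/4·(g−p) = 3/4·(-21,10) = (-15.7500,7.5000)
o1: d²=233 > ρ²=45 → inactive
o2: d²=148 > ρ²=45 → inactive
o3: d²=5 ≤ ρ²=45; F_rep = 4·(2,-1)/5² = (0.3200,-0.1600)
F = F_att + ΣF_rep = (-15.4300,7.3400)
Δp = p'−p = (-0.7715,0.3670); α = Δx/Fx = (-1543/2000) / (-1543/100) = 1/20
check: Δy/Fy = (367/1000) / (367/50) = 1/20 ✓

α = 1/20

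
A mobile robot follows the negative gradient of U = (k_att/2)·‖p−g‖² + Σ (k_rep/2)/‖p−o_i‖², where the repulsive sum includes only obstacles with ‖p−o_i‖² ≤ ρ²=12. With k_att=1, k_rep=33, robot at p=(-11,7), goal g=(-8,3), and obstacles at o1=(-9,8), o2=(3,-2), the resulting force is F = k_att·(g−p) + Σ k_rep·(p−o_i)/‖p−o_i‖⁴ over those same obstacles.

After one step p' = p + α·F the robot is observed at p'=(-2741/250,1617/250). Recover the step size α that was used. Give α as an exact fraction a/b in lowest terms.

F_att = 1·(g−p) = 1·(3,-4) = (3.0000,-4.0000)
o1: d²=5 ≤ ρ²=12; F_rep = 33·(-2,-1)/5² = (-2.6400,-1.3200)
o2: d²=277 > ρ²=12 → inactive
F = F_att + ΣF_rep = (0.3600,-5.3200)
Δp = p'−p = (0.0360,-0.5320); α = Δx/Fx = (9/250) / (9/25) = 1/10
check: Δy/Fy = (-133/250) / (-133/25) = 1/10 ✓

α = 1/10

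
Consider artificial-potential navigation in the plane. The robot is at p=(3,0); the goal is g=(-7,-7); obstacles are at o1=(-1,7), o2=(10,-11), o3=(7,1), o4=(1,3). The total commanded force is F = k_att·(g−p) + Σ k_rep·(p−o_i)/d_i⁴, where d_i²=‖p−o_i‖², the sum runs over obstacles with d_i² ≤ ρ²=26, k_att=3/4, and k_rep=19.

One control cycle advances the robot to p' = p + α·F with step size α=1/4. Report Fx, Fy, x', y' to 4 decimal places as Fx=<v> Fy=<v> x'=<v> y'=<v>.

Fx=-7.5381 Fy=-5.6530 x'=1.1155 y'=-1.4133

F_att = 3/4·(g−p) = 3/4·(-10,-7) = (-7.5000,-5.2500)
o1: d²=65 > ρ²=26 → inactive
o2: d²=170 > ρ²=26 → inactive
o3: d²=17 ≤ ρ²=26; F_rep = 19·(-4,-1)/17² = (-0.2630,-0.0657)
o4: d²=13 ≤ ρ²=26; F_rep = 19·(2,-3)/13² = (0.2249,-0.3373)
F = F_att + ΣF_rep = (-7.5381,-5.6530)
p' = p + 1/4·F = (1.1155,-1.4133)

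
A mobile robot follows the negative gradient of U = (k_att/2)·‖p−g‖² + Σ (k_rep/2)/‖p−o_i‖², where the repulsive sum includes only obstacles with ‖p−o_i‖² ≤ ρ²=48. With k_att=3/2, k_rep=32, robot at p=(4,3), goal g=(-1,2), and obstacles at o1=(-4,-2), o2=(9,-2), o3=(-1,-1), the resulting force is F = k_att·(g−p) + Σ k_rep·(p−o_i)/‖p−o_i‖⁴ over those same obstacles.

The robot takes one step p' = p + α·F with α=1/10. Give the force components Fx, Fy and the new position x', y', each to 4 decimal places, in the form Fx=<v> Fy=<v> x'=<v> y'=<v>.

F_att = 3/2·(g−p) = 3/2·(-5,-1) = (-7.5000,-1.5000)
o1: d²=89 > ρ²=48 → inactive
o2: d²=50 > ρ²=48 → inactive
o3: d²=41 ≤ ρ²=48; F_rep = 32·(5,4)/41² = (0.0952,0.0761)
F = F_att + ΣF_rep = (-7.4048,-1.4239)
p' = p + 1/10·F = (3.2595,2.8576)

Fx=-7.4048 Fy=-1.4239 x'=3.2595 y'=2.8576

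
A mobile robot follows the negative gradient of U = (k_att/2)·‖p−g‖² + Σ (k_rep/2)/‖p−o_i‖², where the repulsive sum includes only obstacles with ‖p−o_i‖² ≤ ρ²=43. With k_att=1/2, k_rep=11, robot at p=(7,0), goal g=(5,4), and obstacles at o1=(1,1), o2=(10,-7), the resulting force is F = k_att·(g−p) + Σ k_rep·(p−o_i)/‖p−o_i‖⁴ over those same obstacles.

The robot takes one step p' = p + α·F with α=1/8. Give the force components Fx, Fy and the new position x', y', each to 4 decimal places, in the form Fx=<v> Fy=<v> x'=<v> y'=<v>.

Fx=-0.9518 Fy=1.9920 x'=6.8810 y'=0.2490

F_att = 1/2·(g−p) = 1/2·(-2,4) = (-1.0000,2.0000)
o1: d²=37 ≤ ρ²=43; F_rep = 11·(6,-1)/37² = (0.0482,-0.0080)
o2: d²=58 > ρ²=43 → inactive
F = F_att + ΣF_rep = (-0.9518,1.9920)
p' = p + 1/8·F = (6.8810,0.2490)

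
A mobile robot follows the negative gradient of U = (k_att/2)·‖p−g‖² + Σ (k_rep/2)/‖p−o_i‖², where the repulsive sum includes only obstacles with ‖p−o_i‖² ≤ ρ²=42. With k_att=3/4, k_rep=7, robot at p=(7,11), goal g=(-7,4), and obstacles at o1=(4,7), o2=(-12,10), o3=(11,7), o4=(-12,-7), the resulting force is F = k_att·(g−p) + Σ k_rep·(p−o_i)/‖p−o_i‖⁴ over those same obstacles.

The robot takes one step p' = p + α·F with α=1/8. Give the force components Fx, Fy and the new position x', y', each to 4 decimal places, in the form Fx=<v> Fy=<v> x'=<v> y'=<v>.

F_att = 3/4·(g−p) = 3/4·(-14,-7) = (-10.5000,-5.2500)
o1: d²=25 ≤ ρ²=42; F_rep = 7·(3,4)/25² = (0.0336,0.0448)
o2: d²=362 > ρ²=42 → inactive
o3: d²=32 ≤ ρ²=42; F_rep = 7·(-4,4)/32² = (-0.0273,0.0273)
o4: d²=685 > ρ²=42 → inactive
F = F_att + ΣF_rep = (-10.4937,-5.1779)
p' = p + 1/8·F = (5.6883,10.3528)

Fx=-10.4937 Fy=-5.1779 x'=5.6883 y'=10.3528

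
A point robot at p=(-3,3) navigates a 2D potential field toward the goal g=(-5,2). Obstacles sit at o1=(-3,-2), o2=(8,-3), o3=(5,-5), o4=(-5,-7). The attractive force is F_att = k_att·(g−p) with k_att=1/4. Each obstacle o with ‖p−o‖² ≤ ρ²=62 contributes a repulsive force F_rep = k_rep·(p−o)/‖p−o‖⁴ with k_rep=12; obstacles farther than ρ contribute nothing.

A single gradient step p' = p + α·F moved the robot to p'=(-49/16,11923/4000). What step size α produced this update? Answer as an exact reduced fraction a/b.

F_att = 1/4·(g−p) = 1/4·(-2,-1) = (-0.5000,-0.2500)
o1: d²=25 ≤ ρ²=62; F_rep = 12·(0,5)/25² = (0.0000,0.0960)
o2: d²=157 > ρ²=62 → inactive
o3: d²=128 > ρ²=62 → inactive
o4: d²=104 > ρ²=62 → inactive
F = F_att + ΣF_rep = (-0.5000,-0.1540)
Δp = p'−p = (-0.0625,-0.0192); α = Δx/Fx = (-1/16) / (-1/2) = 1/8
check: Δy/Fy = (-77/4000) / (-77/500) = 1/8 ✓

α = 1/8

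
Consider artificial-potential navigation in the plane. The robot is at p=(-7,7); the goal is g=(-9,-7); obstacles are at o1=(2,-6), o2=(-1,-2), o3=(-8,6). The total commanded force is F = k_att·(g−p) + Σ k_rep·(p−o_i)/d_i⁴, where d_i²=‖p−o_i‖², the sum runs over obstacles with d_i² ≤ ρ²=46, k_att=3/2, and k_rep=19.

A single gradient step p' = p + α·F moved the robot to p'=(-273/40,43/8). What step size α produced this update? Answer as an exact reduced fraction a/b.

F_att = 3/2·(g−p) = 3/2·(-2,-14) = (-3.0000,-21.0000)
o1: d²=250 > ρ²=46 → inactive
o2: d²=117 > ρ²=46 → inactive
o3: d²=2 ≤ ρ²=46; F_rep = 19·(1,1)/2² = (4.7500,4.7500)
F = F_att + ΣF_rep = (1.7500,-16.2500)
Δp = p'−p = (0.1750,-1.6250); α = Δx/Fx = (7/40) / (7/4) = 1/10
check: Δy/Fy = (-13/8) / (-65/4) = 1/10 ✓

α = 1/10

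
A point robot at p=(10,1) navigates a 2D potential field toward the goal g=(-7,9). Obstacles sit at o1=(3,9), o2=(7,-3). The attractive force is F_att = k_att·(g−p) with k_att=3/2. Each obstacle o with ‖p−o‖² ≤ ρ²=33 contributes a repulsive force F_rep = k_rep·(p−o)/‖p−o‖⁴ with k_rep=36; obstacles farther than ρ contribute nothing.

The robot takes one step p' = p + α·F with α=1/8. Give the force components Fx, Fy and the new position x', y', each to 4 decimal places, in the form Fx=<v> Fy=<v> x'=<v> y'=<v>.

Fx=-25.3272 Fy=12.2304 x'=6.8341 y'=2.5288

F_att = 3/2·(g−p) = 3/2·(-17,8) = (-25.5000,12.0000)
o1: d²=113 > ρ²=33 → inactive
o2: d²=25 ≤ ρ²=33; F_rep = 36·(3,4)/25² = (0.1728,0.2304)
F = F_att + ΣF_rep = (-25.3272,12.2304)
p' = p + 1/8·F = (6.8341,2.5288)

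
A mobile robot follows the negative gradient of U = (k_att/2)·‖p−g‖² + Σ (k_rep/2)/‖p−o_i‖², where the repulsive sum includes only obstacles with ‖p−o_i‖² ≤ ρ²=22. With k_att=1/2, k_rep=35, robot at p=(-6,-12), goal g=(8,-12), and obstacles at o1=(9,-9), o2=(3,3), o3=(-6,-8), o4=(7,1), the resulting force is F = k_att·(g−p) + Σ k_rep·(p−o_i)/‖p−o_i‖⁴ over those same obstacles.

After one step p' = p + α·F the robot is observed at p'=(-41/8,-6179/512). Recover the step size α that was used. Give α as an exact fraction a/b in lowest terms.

α = 1/8

F_att = 1/2·(g−p) = 1/2·(14,0) = (7.0000,0.0000)
o1: d²=234 > ρ²=22 → inactive
o2: d²=306 > ρ²=22 → inactive
o3: d²=16 ≤ ρ²=22; F_rep = 35·(0,-4)/16² = (0.0000,-0.5469)
o4: d²=338 > ρ²=22 → inactive
F = F_att + ΣF_rep = (7.0000,-0.5469)
Δp = p'−p = (0.8750,-0.0684); α = Δx/Fx = (7/8) / (7) = 1/8
check: Δy/Fy = (-35/512) / (-35/64) = 1/8 ✓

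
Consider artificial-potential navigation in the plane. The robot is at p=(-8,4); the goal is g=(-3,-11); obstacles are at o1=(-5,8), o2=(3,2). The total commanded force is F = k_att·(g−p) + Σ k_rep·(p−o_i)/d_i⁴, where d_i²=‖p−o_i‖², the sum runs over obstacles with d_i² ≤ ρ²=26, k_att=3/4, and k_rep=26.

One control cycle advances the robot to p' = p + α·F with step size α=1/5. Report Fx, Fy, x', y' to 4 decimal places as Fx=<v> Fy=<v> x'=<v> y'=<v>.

Fx=3.6252 Fy=-11.4164 x'=-7.2750 y'=1.7167

F_att = 3/4·(g−p) = 3/4·(5,-15) = (3.7500,-11.2500)
o1: d²=25 ≤ ρ²=26; F_rep = 26·(-3,-4)/25² = (-0.1248,-0.1664)
o2: d²=125 > ρ²=26 → inactive
F = F_att + ΣF_rep = (3.6252,-11.4164)
p' = p + 1/5·F = (-7.2750,1.7167)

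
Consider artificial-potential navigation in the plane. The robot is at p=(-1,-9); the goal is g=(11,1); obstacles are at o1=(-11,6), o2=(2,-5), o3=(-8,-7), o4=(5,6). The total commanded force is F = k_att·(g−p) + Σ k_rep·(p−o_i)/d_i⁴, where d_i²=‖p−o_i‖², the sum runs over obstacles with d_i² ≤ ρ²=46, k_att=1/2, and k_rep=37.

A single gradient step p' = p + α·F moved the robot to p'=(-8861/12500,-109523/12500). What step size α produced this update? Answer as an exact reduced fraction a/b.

α = 1/20

F_att = 1/2·(g−p) = 1/2·(12,10) = (6.0000,5.0000)
o1: d²=325 > ρ²=46 → inactive
o2: d²=25 ≤ ρ²=46; F_rep = 37·(-3,-4)/25² = (-0.1776,-0.2368)
o3: d²=53 > ρ²=46 → inactive
o4: d²=261 > ρ²=46 → inactive
F = F_att + ΣF_rep = (5.8224,4.7632)
Δp = p'−p = (0.2911,0.2382); α = Δx/Fx = (3639/12500) / (3639/625) = 1/20
check: Δy/Fy = (2977/12500) / (2977/625) = 1/20 ✓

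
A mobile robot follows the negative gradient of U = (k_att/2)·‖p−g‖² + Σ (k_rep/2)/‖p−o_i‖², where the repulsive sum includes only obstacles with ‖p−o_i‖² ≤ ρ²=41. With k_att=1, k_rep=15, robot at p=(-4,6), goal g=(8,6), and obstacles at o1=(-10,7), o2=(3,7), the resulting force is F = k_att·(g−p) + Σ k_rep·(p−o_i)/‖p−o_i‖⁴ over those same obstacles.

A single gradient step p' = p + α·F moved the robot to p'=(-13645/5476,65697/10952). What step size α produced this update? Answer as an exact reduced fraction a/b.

F_att = 1·(g−p) = 1·(12,0) = (12.0000,0.0000)
o1: d²=37 ≤ ρ²=41; F_rep = 15·(6,-1)/37² = (0.0657,-0.0110)
o2: d²=50 > ρ²=41 → inactive
F = F_att + ΣF_rep = (12.0657,-0.0110)
Δp = p'−p = (1.5082,-0.0014); α = Δx/Fx = (8259/5476) / (16518/1369) = 1/8
check: Δy/Fy = (-15/10952) / (-15/1369) = 1/8 ✓

α = 1/8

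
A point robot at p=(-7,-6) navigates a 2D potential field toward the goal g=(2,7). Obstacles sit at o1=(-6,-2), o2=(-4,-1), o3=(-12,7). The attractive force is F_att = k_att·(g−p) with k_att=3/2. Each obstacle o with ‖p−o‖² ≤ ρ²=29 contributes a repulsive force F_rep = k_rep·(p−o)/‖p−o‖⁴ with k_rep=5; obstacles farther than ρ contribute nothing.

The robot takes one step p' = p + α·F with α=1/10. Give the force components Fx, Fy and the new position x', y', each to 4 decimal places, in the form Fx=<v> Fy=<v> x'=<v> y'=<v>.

Fx=13.4827 Fy=19.4308 x'=-5.6517 y'=-4.0569

F_att = 3/2·(g−p) = 3/2·(9,13) = (13.5000,19.5000)
o1: d²=17 ≤ ρ²=29; F_rep = 5·(-1,-4)/17² = (-0.0173,-0.0692)
o2: d²=34 > ρ²=29 → inactive
o3: d²=194 > ρ²=29 → inactive
F = F_att + ΣF_rep = (13.4827,19.4308)
p' = p + 1/10·F = (-5.6517,-4.0569)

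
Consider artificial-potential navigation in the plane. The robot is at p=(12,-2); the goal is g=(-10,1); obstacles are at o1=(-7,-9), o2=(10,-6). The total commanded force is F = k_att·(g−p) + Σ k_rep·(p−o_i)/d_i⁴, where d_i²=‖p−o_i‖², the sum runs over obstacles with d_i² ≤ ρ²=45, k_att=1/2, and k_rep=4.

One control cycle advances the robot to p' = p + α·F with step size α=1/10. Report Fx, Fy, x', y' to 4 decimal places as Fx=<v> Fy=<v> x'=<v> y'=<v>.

F_att = 1/2·(g−p) = 1/2·(-22,3) = (-11.0000,1.5000)
o1: d²=410 > ρ²=45 → inactive
o2: d²=20 ≤ ρ²=45; F_rep = 4·(2,4)/20² = (0.0200,0.0400)
F = F_att + ΣF_rep = (-10.9800,1.5400)
p' = p + 1/10·F = (10.9020,-1.8460)

Fx=-10.9800 Fy=1.5400 x'=10.9020 y'=-1.8460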